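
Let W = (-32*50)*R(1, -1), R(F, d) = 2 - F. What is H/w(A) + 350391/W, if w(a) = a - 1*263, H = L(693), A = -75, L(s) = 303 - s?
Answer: -4531083/20800 ≈ -217.84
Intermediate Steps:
H = -390 (H = 303 - 1*693 = 303 - 693 = -390)
W = -1600 (W = (-32*50)*(2 - 1*1) = -1600*(2 - 1) = -1600*1 = -1600)
w(a) = -263 + a (w(a) = a - 263 = -263 + a)
H/w(A) + 350391/W = -390/(-263 - 75) + 350391/(-1600) = -390/(-338) + 350391*(-1/1600) = -390*(-1/338) - 350391/1600 = 15/13 - 350391/1600 = -4531083/20800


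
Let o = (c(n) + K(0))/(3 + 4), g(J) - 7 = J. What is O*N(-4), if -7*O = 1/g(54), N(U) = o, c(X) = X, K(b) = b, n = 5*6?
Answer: -30/2989 ≈ -0.010037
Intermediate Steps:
n = 30
g(J) = 7 + J
o = 30/7 (o = (30 + 0)/(3 + 4) = 30/7 ≈ 4.2857)
N(U) = 30/7
O = -1/427 (O = -1/(7*(7 + 54)) = -⅐/61 = -⅐*1/61 = -1/427 ≈ -0.0023419)
O*N(-4) = -1/427*30/7 = -30/2989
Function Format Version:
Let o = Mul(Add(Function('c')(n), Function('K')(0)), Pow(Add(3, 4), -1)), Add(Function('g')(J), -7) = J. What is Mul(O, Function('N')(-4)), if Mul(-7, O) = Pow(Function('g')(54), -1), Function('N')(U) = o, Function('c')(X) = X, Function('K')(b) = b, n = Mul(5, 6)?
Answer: Rational(-30, 2989) ≈ -0.010037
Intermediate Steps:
n = 30
Function('g')(J) = Add(7, J)
o = Rational(30, 7) (o = Mul(Add(30, 0), Pow(Add(3, 4), -1)) = Mul(30, Pow(7, -1)) = Mul(30, Rational(1, 7)) = Rational(30, 7) ≈ 4.2857)
Function('N')(U) = Rational(30, 7)
O = Rational(-1, 427) (O = Mul(Rational(-1, 7), Pow(Add(7, 54), -1)) = Mul(Rational(-1, 7), Pow(61, -1)) = Mul(Rational(-1, 7), Rational(1, 61)) = Rational(-1, 427) ≈ -0.0023419)
Mul(O, Function('N')(-4)) = Mul(Rational(-1, 427), Rational(30, 7)) = Rational(-30, 2989)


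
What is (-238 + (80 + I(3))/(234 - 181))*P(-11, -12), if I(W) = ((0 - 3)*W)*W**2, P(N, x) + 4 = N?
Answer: 189225/53 ≈ 3570.3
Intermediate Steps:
P(N, x) = -4 + N
I(W) = -3*W**3 (I(W) = (-3*W)*W**2 = -3*W**3)
(-238 + (80 + I(3))/(234 - 181))*P(-11, -12) = (-238 + (80 - 3*3**3)/(234 - 181))*(-4 - 11) = (-238 + (80 - 3*27)/53)*(-15) = (-238 + (80 - 81)*(1/53))*(-15) = (-238 - 1*1/53)*(-15) = (-238 - 1/53)*(-15) = -12615/53*(-15) = 189225/53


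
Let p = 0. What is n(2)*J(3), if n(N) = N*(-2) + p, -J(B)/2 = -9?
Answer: -72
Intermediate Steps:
J(B) = 18 (J(B) = -2*(-9) = 18)
n(N) = -2*N (n(N) = N*(-2) + 0 = -2*N + 0 = -2*N)
n(2)*J(3) = -2*2*18 = -4*18 = -72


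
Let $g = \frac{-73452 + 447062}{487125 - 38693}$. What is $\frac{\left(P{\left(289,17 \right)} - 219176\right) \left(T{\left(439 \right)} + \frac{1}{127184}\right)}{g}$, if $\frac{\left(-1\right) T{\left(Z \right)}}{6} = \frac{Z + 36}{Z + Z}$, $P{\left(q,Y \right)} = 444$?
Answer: $\frac{555527079668023202}{651876782855} \approx 8.522 \cdot 10^{5}$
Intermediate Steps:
$T{\left(Z \right)} = - \frac{3 \left(36 + Z\right)}{Z}$ ($T{\left(Z \right)} = - 6 \frac{Z + 36}{Z + Z} = - 6 \frac{36 + Z}{2 Z} = - \frac{3 \left(36 + Z\right)}{Z}$)
$g = \frac{186805}{224216}$ ($g = \frac{373610}{448432} = 373610 \cdot \frac{1}{448432} = \frac{186805}{224216} \approx 0.83315$)
$\frac{\left(P{\left(289,17 \right)} - 219176\right) \left(T{\left(439 \right)} + \frac{1}{127184}\right)}{g} = \frac{\left(444 - 219176\right) \left(\left(-3 - \frac{108}{439}\right) + \frac{1}{127184}\right)}{\frac{186805}{224216}} = - 218732 \left(\left(-3 - \frac{108}{439}\right) + \frac{1}{127184}\right) \frac{224216}{186805} = - 218732 \left(- \frac{1425}{439} + \frac{1}{127184}\right) \frac{224216}{186805} = \left(-218732\right) \left(- \frac{181236761}{55833776}\right) \frac{224216}{186805} = \frac{9910569801763}{13958444} \cdot \frac{224216}{186805} = \frac{555527079668023202}{651876782855}$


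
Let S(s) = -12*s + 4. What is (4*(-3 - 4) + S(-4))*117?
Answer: 2808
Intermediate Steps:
S(s) = 4 - 12*s
(4*(-3 - 4) + S(-4))*117 = (4*(-3 - 4) + (4 - 12*(-4)))*117 = (4*(-7) + (4 + 48))*117 = (-28 + 52)*117 = 24*117 = 2808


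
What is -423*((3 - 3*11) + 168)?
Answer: -58374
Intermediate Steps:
-423*((3 - 3*11) + 168) = -423*((3 - 33) + 168) = -423*(-30 + 168) = -423*138 = -58374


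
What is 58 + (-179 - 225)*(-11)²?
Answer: -48826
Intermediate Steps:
58 + (-179 - 225)*(-11)² = 58 - 404*121 = 58 - 48884 = -48826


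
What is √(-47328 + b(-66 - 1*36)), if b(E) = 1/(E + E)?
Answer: I*√492400563/102 ≈ 217.55*I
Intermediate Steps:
b(E) = 1/(2*E)
√(-47328 + b(-66 - 1*36)) = √(-47328 + 1/(2*(-66 - 1*36))) = √(-47328 + 1/(2*(-66 - 36))) = √(-47328 + (½)/(-102)) = √(-47328 + (½)*(-1/102)) = √(-47328 - 1/204) = √(-9654913/204) = I*√492400563/102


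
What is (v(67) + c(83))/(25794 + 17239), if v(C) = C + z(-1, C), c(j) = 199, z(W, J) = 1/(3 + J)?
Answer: 18621/3012310 ≈ 0.0061816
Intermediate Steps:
v(C) = C + 1/(3 + C)
(v(67) + c(83))/(25794 + 17239) = ((1 + 67*(3 + 67))/(3 + 67) + 199)/(25794 + 17239) = ((1 + 67*70)/70 + 199)/43033 = ((1 + 4690)/70 + 199)*(1/43033) = ((1/70)*4691 + 199)*(1/43033) = (4691/70 + 199)*(1/43033) = (18621/70)*(1/43033) = 18621/3012310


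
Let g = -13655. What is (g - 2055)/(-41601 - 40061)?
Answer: 7855/40831 ≈ 0.19238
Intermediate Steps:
(g - 2055)/(-41601 - 40061) = (-13655 - 2055)/(-41601 - 40061) = -15710/(-81662) = -15710*(-1/81662) = 7855/40831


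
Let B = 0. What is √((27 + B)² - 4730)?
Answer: I*√4001 ≈ 63.253*I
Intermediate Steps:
√((27 + B)² - 4730) = √((27 + 0)² - 4730) = √(27² - 4730) = √(729 - 4730) = √(-4001) = I*√4001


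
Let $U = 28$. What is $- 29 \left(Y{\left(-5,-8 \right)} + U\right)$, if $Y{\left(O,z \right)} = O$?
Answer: $-667$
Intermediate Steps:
$- 29 \left(Y{\left(-5,-8 \right)} + U\right) = - 29 \left(-5 + 28\right) = \left(-29\right) 23 = -667$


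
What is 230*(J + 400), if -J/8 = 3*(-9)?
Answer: 141680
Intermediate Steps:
J = 216 (J = -24*(-9) = -8*(-27) = 216)
230*(J + 400) = 230*(216 + 400) = 230*616 = 141680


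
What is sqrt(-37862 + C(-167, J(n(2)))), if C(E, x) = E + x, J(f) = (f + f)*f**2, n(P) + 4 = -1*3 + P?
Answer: I*sqrt(38279) ≈ 195.65*I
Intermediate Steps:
n(P) = -7 + P (n(P) = -4 + (-1*3 + P) = -4 + (-3 + P) = -7 + P)
J(f) = 2*f**3 (J(f) = (2*f)*f**2 = 2*f**3)
sqrt(-37862 + C(-167, J(n(2)))) = sqrt(-37862 + (-167 + 2*(-7 + 2)**3)) = sqrt(-37862 + (-167 + 2*(-5)**3)) = sqrt(-37862 + (-167 + 2*(-125))) = sqrt(-37862 + (-167 - 250)) = sqrt(-37862 - 417) = sqrt(-38279) = I*sqrt(38279)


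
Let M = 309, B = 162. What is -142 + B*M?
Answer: 49916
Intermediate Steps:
-142 + B*M = -142 + 162*309 = -142 + 50058 = 49916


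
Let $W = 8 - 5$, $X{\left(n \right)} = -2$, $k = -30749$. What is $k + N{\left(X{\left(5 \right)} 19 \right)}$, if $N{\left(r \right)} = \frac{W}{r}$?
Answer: $- \frac{1168465}{38} \approx -30749.0$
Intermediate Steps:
$W = 3$ ($W = 8 - 5 = 3$)
$N{\left(r \right)} = \frac{3}{r}$
$k + N{\left(X{\left(5 \right)} 19 \right)} = -30749 + \frac{3}{\left(-2\right) 19} = -30749 + \frac{3}{-38} = -30749 + 3 \left(- \frac{1}{38}\right) = -30749 - \frac{3}{38} = - \frac{1168465}{38}$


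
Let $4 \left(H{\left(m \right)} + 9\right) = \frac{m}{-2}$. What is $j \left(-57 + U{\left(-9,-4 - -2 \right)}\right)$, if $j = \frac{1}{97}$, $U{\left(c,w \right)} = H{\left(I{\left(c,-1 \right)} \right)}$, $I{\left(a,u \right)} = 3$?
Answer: $- \frac{531}{776} \approx -0.68428$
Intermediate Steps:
$H{\left(m \right)} = -9 - \frac{m}{8}$ ($H{\left(m \right)} = -9 + \frac{m \frac{1}{-2}}{4} = -9 + \frac{m \left(- \frac{1}{2}\right)}{4} = -9 + \frac{\left(- \frac{1}{2}\right) m}{4} = -9 - \frac{m}{8}$)
$U{\left(c,w \right)} = - \frac{75}{8}$ ($U{\left(c,w \right)} = -9 - \frac{3}{8} = - \frac{75}{8}$)
$j = \frac{1}{97} \approx 0.010309$
$j \left(-57 + U{\left(-9,-4 - -2 \right)}\right) = \frac{-57 - \frac{75}{8}}{97} = \frac{1}{97} \left(- \frac{531}{8}\right) = - \frac{531}{776}$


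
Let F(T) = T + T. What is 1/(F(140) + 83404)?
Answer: 1/83684 ≈ 1.1950e-5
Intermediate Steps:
F(T) = 2*T
1/(F(140) + 83404) = 1/(2*140 + 83404) = 1/(280 + 83404) = 1/83684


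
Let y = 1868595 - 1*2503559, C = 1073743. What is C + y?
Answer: 438779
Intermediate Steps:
y = -634964 (y = 1868595 - 2503559 = -634964)
C + y = 1073743 - 634964 = 438779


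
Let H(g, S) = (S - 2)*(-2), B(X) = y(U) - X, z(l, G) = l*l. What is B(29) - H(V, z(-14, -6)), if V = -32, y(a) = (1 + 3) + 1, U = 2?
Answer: 364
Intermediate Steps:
y(a) = 5 (y(a) = 4 + 1 = 5)
z(l, G) = l**2
B(X) = 5 - X
H(g, S) = 4 - 2*S (H(g, S) = (-2 + S)*(-2) = 4 - 2*S)
B(29) - H(V, z(-14, -6)) = (5 - 1*29) - (4 - 2*(-14)**2) = (5 - 29) - (4 - 2*196) = -24 - (4 - 392) = -24 - 1*(-388) = -24 + 388 = 364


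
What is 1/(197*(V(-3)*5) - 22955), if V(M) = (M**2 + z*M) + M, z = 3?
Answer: -1/25910 ≈ -3.8595e-5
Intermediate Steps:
V(M) = M**2 + 4*M (V(M) = (M**2 + 3*M) + M = M**2 + 4*M)
1/(197*(V(-3)*5) - 22955) = 1/(197*(-3*(4 - 3)*5) - 22955) = 1/(197*(-3*1*5) - 22955) = 1/(197*(-3*5) - 22955) = 1/(197*(-15) - 22955) = 1/(-2955 - 22955) = 1/(-25910) = -1/25910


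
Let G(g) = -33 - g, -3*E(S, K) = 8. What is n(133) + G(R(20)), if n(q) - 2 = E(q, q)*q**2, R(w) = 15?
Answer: -141650/3 ≈ -47217.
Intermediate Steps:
E(S, K) = -8/3 (E(S, K) = -1/3*8 = -8/3)
n(q) = 2 - 8*q**2/3
n(133) + G(R(20)) = (2 - 8/3*133**2) + (-33 - 1*15) = (2 - 8/3*17689) + (-33 - 15) = (2 - 141512/3) - 48 = -141506/3 - 48 = -141650/3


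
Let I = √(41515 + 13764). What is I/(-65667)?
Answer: -√55279/65667 ≈ -0.0035804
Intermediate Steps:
I = √55279 ≈ 235.11
I/(-65667) = √55279/(-65667) = √55279*(-1/65667) = -√55279/65667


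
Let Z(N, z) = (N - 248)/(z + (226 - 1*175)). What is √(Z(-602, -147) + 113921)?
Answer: √16405899/12 ≈ 337.54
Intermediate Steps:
Z(N, z) = (-248 + N)/(51 + z) (Z(N, z) = (-248 + N)/(z + (226 - 175)) = (-248 + N)/(z + 51) = (-248 + N)/(51 + z))
√(Z(-602, -147) + 113921) = √((-248 - 602)/(51 - 147) + 113921) = √(-850/(-96) + 113921) = √(-1/96*(-850) + 113921) = √(425/48 + 113921) = √(5468633/48) = √16405899/12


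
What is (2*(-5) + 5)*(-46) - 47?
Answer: 183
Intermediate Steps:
(2*(-5) + 5)*(-46) - 47 = (-10 + 5)*(-46) - 47 = -5*(-46) - 47 = 230 - 47 = 183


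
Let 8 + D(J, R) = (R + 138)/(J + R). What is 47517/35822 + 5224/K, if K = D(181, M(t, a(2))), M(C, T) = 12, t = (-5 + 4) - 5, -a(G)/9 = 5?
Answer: -18025324003/24967934 ≈ -721.94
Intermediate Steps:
a(G) = -45 (a(G) = -9*5 = -45)
t = -6 (t = -1 - 5 = -6)
D(J, R) = -8 + (138 + R)/(J + R) (D(J, R) = -8 + (R + 138)/(J + R) = -8 + (138 + R)/(J + R))
K = -1394/193 (K = (138 - 8*181 - 7*12)/(181 + 12) = (138 - 1448 - 84)/193 = (1/193)*(-1394) = -1394/193 ≈ -7.2228)
47517/35822 + 5224/K = 47517/35822 + 5224/(-1394/193) = 47517*(1/35822) + 5224*(-193/1394) = 47517/35822 - 504116/697 = -18025324003/24967934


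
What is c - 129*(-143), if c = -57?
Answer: 18390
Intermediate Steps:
c - 129*(-143) = -57 - 129*(-143) = -57 + 18447 = 18390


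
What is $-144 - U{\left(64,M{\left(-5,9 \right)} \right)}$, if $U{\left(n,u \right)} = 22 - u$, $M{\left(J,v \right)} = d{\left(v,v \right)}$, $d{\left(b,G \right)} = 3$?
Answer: $-163$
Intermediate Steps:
$M{\left(J,v \right)} = 3$
$-144 - U{\left(64,M{\left(-5,9 \right)} \right)} = -144 - \left(22 - 3\right) = -144 - 19 = -163$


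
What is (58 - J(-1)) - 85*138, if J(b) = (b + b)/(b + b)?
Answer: -11673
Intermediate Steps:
J(b) = 1 (J(b) = (2*b)/((2*b)) = (2*b)*(1/(2*b)) = 1)
(58 - J(-1)) - 85*138 = (58 - 1*1) - 85*138 = (58 - 1) - 11730 = 57 - 11730 = -11673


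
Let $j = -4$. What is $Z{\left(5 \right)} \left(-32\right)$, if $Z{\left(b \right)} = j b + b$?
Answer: $480$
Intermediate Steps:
$Z{\left(b \right)} = - 3 b$ ($Z{\left(b \right)} = - 4 b + b = - 3 b$)
$Z{\left(5 \right)} \left(-32\right) = \left(-3\right) 5 \left(-32\right) = \left(-15\right) \left(-32\right) = 480$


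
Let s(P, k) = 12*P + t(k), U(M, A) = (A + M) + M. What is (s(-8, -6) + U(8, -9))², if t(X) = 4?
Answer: 7225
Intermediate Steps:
U(M, A) = A + 2*M
s(P, k) = 4 + 12*P (s(P, k) = 12*P + 4 = 4 + 12*P)
(s(-8, -6) + U(8, -9))² = ((4 + 12*(-8)) + (-9 + 2*8))² = ((4 - 96) + (-9 + 16))² = (-92 + 7)² = (-85)² = 7225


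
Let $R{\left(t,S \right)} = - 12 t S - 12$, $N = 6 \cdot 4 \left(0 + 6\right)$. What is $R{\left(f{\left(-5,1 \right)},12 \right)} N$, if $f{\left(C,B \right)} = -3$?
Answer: $60480$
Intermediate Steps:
$N = 144$ ($N = 24 \cdot 6 = 144$)
$R{\left(t,S \right)} = -12 - 12 S t$ ($R{\left(t,S \right)} = - 12 S t - 12 = -12 - 12 S t$)
$R{\left(f{\left(-5,1 \right)},12 \right)} N = \left(-12 - 144 \left(-3\right)\right) 144 = \left(-12 + 432\right) 144 = 420 \cdot 144 = 60480$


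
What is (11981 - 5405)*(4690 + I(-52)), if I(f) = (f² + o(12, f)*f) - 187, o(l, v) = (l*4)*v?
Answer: 900905424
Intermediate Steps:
o(l, v) = 4*l*v (o(l, v) = (4*l)*v = 4*l*v)
I(f) = -187 + 49*f² (I(f) = (f² + (4*12*f)*f) - 187 = (f² + (48*f)*f) - 187 = (f² + 48*f²) - 187 = 49*f² - 187 = -187 + 49*f²)
(11981 - 5405)*(4690 + I(-52)) = (11981 - 5405)*(4690 + (-187 + 49*(-52)²)) = 6576*(4690 + (-187 + 49*2704)) = 6576*(4690 + (-187 + 132496)) = 6576*(4690 + 132309) = 6576*136999 = 900905424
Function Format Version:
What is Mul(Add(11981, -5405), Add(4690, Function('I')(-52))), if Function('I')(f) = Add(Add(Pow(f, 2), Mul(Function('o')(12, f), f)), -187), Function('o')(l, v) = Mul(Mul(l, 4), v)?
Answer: 900905424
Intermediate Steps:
Function('o')(l, v) = Mul(4, l, v) (Function('o')(l, v) = Mul(Mul(4, l), v) = Mul(4, l, v))
Function('I')(f) = Add(-187, Mul(49, Pow(f, 2))) (Function('I')(f) = Add(Add(Pow(f, 2), Mul(Mul(4, 12, f), f)), -187) = Add(Add(Pow(f, 2), Mul(Mul(48, f), f)), -187) = Add(Add(Pow(f, 2), Mul(48, Pow(f, 2))), -187) = Add(Mul(49, Pow(f, 2)), -187) = Add(-187, Mul(49, Pow(f, 2))))
Mul(Add(11981, -5405), Add(4690, Function('I')(-52))) = Mul(Add(11981, -5405), Add(4690, Add(-187, Mul(49, Pow(-52, 2))))) = Mul(6576, Add(4690, Add(-187, Mul(49, 2704)))) = Mul(6576, Add(4690, Add(-187, 132496))) = Mul(6576, Add(4690, 132309)) = Mul(6576, 136999) = 900905424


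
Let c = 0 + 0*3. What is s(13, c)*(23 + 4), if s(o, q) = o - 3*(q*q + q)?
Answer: 351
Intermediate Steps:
c = 0 (c = 0 + 0 = 0)
s(o, q) = o - 3*q - 3*q² (s(o, q) = o - 3*(q² + q) = o - 3*(q + q²) = o + (-3*q - 3*q²) = o - 3*q - 3*q²)
s(13, c)*(23 + 4) = (13 - 3*0 - 3*0²)*(23 + 4) = (13 + 0 - 3*0)*27 = (13 + 0 + 0)*27 = 13*27 = 351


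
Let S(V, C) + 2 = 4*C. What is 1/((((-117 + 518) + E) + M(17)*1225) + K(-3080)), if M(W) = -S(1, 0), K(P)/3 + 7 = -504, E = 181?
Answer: 1/1499 ≈ 0.00066711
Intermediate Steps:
K(P) = -1533 (K(P) = -21 + 3*(-504) = -21 - 1512 = -1533)
S(V, C) = -2 + 4*C
M(W) = 2 (M(W) = -(-2 + 4*0) = -(-2 + 0) = -1*(-2) = 2)
1/((((-117 + 518) + E) + M(17)*1225) + K(-3080)) = 1/((((-117 + 518) + 181) + 2*1225) - 1533) = 1/(((401 + 181) + 2450) - 1533) = 1/((582 + 2450) - 1533) = 1/(3032 - 1533) = 1/1499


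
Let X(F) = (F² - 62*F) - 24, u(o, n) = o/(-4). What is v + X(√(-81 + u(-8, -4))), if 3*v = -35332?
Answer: -35641/3 - 62*I*√79 ≈ -11880.0 - 551.07*I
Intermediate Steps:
u(o, n) = -o/4 (u(o, n) = o*(-¼) = -o/4)
v = -35332/3 (v = (⅓)*(-35332) = -35332/3 ≈ -11777.)
X(F) = -24 + F² - 62*F
v + X(√(-81 + u(-8, -4))) = -35332/3 + (-24 + (√(-81 - ¼*(-8)))² - 62*√(-81 - ¼*(-8))) = -35332/3 + (-24 + (√(-81 + 2))² - 62*√(-81 + 2)) = -35332/3 + (-24 + (√(-79))² - 62*I*√79) = -35332/3 + (-24 + (I*√79)² - 62*I*√79) = -35332/3 + (-24 - 79 - 62*I*√79) = -35332/3 + (-103 - 62*I*√79) = -35641/3 - 62*I*√79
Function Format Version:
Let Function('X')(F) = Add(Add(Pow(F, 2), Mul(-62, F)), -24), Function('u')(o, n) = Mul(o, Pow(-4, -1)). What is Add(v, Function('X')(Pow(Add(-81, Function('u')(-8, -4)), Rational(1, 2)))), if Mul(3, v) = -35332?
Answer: Add(Rational(-35641, 3), Mul(-62, I, Pow(79, Rational(1, 2)))) ≈ Add(-11880., Mul(-551.07, I))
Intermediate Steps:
Function('u')(o, n) = Mul(Rational(-1, 4), o) (Function('u')(o, n) = Mul(o, Rational(-1, 4)) = Mul(Rational(-1, 4), o))
v = Rational(-35332, 3) (v = Mul(Rational(1, 3), -35332) = Rational(-35332, 3) ≈ -11777.)
Function('X')(F) = Add(-24, Pow(F, 2), Mul(-62, F))
Add(v, Function('X')(Pow(Add(-81, Function('u')(-8, -4)), Rational(1, 2)))) = Add(Rational(-35332, 3), Add(-24, Pow(Pow(Add(-81, Mul(Rational(-1, 4), -8)), Rational(1, 2)), 2), Mul(-62, Pow(Add(-81, Mul(Rational(-1, 4), -8)), Rational(1, 2))))) = Add(Rational(-35332, 3), Add(-24, Pow(Pow(Add(-81, 2), Rational(1, 2)), 2), Mul(-62, Pow(Add(-81, 2), Rational(1, 2))))) = Add(Rational(-35332, 3), Add(-24, Pow(Pow(-79, Rational(1, 2)), 2), Mul(-62, Pow(-79, Rational(1, 2))))) = Add(Rational(-35332, 3), Add(-24, Pow(Mul(I, Pow(79, Rational(1, 2))), 2), Mul(-62, Mul(I, Pow(79, Rational(1, 2)))))) = Add(Rational(-35332, 3), Add(-24, -79, Mul(-62, I, Pow(79, Rational(1, 2))))) = Add(Rational(-35332, 3), Add(-103, Mul(-62, I, Pow(79, Rational(1, 2))))) = Add(Rational(-35641, 3), Mul(-62, I, Pow(79, Rational(1, 2))))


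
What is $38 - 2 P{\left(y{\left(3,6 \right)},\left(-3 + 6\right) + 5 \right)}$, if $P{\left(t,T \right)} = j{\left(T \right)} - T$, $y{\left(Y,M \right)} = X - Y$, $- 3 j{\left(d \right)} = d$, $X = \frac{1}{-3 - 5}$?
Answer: $\frac{178}{3} \approx 59.333$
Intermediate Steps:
$X = - \frac{1}{8}$ ($X = \frac{1}{-8} = - \frac{1}{8} \approx -0.125$)
$j{\left(d \right)} = - \frac{d}{3}$
$y{\left(Y,M \right)} = - \frac{1}{8} - Y$
$P{\left(t,T \right)} = - \frac{4 T}{3}$ ($P{\left(t,T \right)} = - \frac{T}{3} - T = - \frac{4 T}{3}$)
$38 - 2 P{\left(y{\left(3,6 \right)},\left(-3 + 6\right) + 5 \right)} = 38 - 2 \left(- \frac{4 \left(\left(-3 + 6\right) + 5\right)}{3}\right) = 38 - 2 \left(- \frac{4 \left(3 + 5\right)}{3}\right) = 38 - 2 \left(\left(- \frac{4}{3}\right) 8\right) = 38 - - \frac{64}{3} = 38 + \frac{64}{3} = \frac{178}{3}$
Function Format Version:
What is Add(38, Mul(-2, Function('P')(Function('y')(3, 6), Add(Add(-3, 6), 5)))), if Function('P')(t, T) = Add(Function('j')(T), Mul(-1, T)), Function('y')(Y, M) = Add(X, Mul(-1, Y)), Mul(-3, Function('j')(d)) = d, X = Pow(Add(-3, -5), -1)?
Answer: Rational(178, 3) ≈ 59.333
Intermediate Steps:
X = Rational(-1, 8) (X = Pow(-8, -1) = Rational(-1, 8) ≈ -0.12500)
Function('j')(d) = Mul(Rational(-1, 3), d)
Function('y')(Y, M) = Add(Rational(-1, 8), Mul(-1, Y))
Function('P')(t, T) = Mul(Rational(-4, 3), T) (Function('P')(t, T) = Add(Mul(Rational(-1, 3), T), Mul(-1, T)) = Mul(Rational(-4, 3), T))
Add(38, Mul(-2, Function('P')(Function('y')(3, 6), Add(Add(-3, 6), 5)))) = Add(38, Mul(-2, Mul(Rational(-4, 3), Add(Add(-3, 6), 5)))) = Add(38, Mul(-2, Mul(Rational(-4, 3), Add(3, 5)))) = Add(38, Mul(-2, Mul(Rational(-4, 3), 8))) = Add(38, Mul(-2, Rational(-32, 3))) = Add(38, Rational(64, 3)) = Rational(178, 3)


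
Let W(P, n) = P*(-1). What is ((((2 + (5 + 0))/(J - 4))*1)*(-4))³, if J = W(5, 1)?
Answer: 21952/729 ≈ 30.112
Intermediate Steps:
W(P, n) = -P
J = -5 (J = -1*5 = -5)
((((2 + (5 + 0))/(J - 4))*1)*(-4))³ = ((((2 + (5 + 0))/(-5 - 4))*1)*(-4))³ = ((((2 + 5)/(-9))*1)*(-4))³ = (((7*(-⅑))*1)*(-4))³ = (-7/9*1*(-4))³ = (-7/9*(-4))³ = (28/9)³ = 21952/729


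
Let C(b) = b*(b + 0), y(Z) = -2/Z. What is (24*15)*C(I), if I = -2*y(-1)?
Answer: 5760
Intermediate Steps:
I = -4 (I = -(-4)/(-1) = -(-4)*(-1) = -2*2 = -4)
C(b) = b**2 (C(b) = b*b = b**2)
(24*15)*C(I) = (24*15)*(-4)**2 = 360*16 = 5760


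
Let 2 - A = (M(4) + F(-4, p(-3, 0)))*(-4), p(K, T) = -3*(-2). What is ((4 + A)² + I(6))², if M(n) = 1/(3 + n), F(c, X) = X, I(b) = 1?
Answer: 2101764025/2401 ≈ 8.7537e+5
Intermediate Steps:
p(K, T) = 6
A = 186/7 (A = 2 - (1/(3 + 4) + 6)*(-4) = 2 - (1/7 + 6)*(-4) = 2 - (⅐ + 6)*(-4) = 2 - 43*(-4)/7 = 2 - 1*(-172/7) = 2 + 172/7 = 186/7 ≈ 26.571)
((4 + A)² + I(6))² = ((4 + 186/7)² + 1)² = ((214/7)² + 1)² = (45796/49 + 1)² = (45845/49)² = 2101764025/2401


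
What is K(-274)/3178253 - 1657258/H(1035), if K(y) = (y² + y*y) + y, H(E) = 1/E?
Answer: -5451536692483712/3178253 ≈ -1.7153e+9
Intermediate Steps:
K(y) = y + 2*y² (K(y) = (y² + y²) + y = 2*y² + y = y + 2*y²)
K(-274)/3178253 - 1657258/H(1035) = -274*(1 + 2*(-274))/3178253 - 1657258/(1/1035) = -274*(1 - 548)*(1/3178253) - 1657258/1/1035 = -274*(-547)*(1/3178253) - 1657258*1035 = 149878*(1/3178253) - 1715262030 = 149878/3178253 - 1715262030 = -5451536692483712/3178253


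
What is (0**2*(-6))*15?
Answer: 0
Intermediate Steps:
(0**2*(-6))*15 = (0*(-6))*15 = 0*15 = 0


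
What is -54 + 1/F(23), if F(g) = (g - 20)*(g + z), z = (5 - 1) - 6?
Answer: -3401/63 ≈ -53.984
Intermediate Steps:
z = -2 (z = 4 - 6 = -2)
F(g) = (-20 + g)*(-2 + g) (F(g) = (g - 20)*(g - 2) = (-20 + g)*(-2 + g))
-54 + 1/F(23) = -54 + 1/(40 + 23² - 22*23) = -54 + 1/(40 + 529 - 506) = -54 + 1/63 = -3401/63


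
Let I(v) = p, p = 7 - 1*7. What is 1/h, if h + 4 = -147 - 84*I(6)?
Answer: -1/151 ≈ -0.0066225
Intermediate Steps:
p = 0 (p = 7 - 7 = 0)
I(v) = 0
h = -151 (h = -4 + (-147 - 84*0) = -4 + (-147 + 0) = -4 - 147 = -151)
1/h = 1/(-151) = -1/151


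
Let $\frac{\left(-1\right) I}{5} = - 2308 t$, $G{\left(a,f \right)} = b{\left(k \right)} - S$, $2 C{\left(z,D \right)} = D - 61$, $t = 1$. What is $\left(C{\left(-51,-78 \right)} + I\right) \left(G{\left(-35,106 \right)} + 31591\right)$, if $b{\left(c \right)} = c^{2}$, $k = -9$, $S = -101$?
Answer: $\frac{728904393}{2} \approx 3.6445 \cdot 10^{8}$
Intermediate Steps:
$C{\left(z,D \right)} = - \frac{61}{2} + \frac{D}{2}$ ($C{\left(z,D \right)} = \frac{D - 61}{2} = \frac{-61 + D}{2} = - \frac{61}{2} + \frac{D}{2}$)
$G{\left(a,f \right)} = 182$ ($G{\left(a,f \right)} = \left(-9\right)^{2} - -101 = 81 + 101 = 182$)
$I = 11540$ ($I = - 5 \left(\left(-2308\right) 1\right) = \left(-5\right) \left(-2308\right) = 11540$)
$\left(C{\left(-51,-78 \right)} + I\right) \left(G{\left(-35,106 \right)} + 31591\right) = \left(\left(- \frac{61}{2} + \frac{1}{2} \left(-78\right)\right) + 11540\right) \left(182 + 31591\right) = \left(\left(- \frac{61}{2} - 39\right) + 11540\right) 31773 = \left(- \frac{139}{2} + 11540\right) 31773 = \frac{22941}{2} \cdot 31773 = \frac{728904393}{2}$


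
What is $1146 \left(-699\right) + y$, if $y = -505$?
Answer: $-801559$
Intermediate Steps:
$1146 \left(-699\right) + y = 1146 \left(-699\right) - 505 = -801054 - 505 = -801559$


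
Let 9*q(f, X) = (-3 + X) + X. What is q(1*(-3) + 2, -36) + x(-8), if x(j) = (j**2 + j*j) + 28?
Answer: 443/3 ≈ 147.67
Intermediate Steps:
q(f, X) = -1/3 + 2*X/9 (q(f, X) = ((-3 + X) + X)/9 = (-3 + 2*X)/9 = -1/3 + 2*X/9)
x(j) = 28 + 2*j**2 (x(j) = (j**2 + j**2) + 28 = 2*j**2 + 28 = 28 + 2*j**2)
q(1*(-3) + 2, -36) + x(-8) = (-1/3 + (2/9)*(-36)) + (28 + 2*(-8)**2) = (-1/3 - 8) + (28 + 2*64) = -25/3 + (28 + 128) = -25/3 + 156 = 443/3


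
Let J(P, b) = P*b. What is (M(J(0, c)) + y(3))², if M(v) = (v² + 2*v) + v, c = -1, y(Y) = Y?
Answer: 9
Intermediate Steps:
M(v) = v² + 3*v
(M(J(0, c)) + y(3))² = ((0*(-1))*(3 + 0*(-1)) + 3)² = (0*(3 + 0) + 3)² = (0*3 + 3)² = (0 + 3)² = 3² = 9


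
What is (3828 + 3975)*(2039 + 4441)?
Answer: 50563440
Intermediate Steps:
(3828 + 3975)*(2039 + 4441) = 7803*6480 = 50563440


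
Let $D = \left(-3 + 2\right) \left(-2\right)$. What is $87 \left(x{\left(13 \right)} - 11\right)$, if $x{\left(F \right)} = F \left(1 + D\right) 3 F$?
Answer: $131370$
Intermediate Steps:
$D = 2$ ($D = \left(-1\right) \left(-2\right) = 2$)
$x{\left(F \right)} = 9 F^{2}$ ($x{\left(F \right)} = F \left(1 + 2\right) 3 F = F 3 \cdot 3 F = F 9 F = 9 F F = 9 F^{2}$)
$87 \left(x{\left(13 \right)} - 11\right) = 87 \left(9 \cdot 13^{2} - 11\right) = 87 \left(9 \cdot 169 - 11\right) = 87 \left(1521 - 11\right) = 87 \cdot 1510 = 131370$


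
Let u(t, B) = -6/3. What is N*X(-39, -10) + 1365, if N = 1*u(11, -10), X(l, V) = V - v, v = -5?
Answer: 1375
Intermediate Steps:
u(t, B) = -2 (u(t, B) = -6*1/3 = -2)
X(l, V) = 5 + V (X(l, V) = V - 1*(-5) = V + 5 = 5 + V)
N = -2 (N = 1*(-2) = -2)
N*X(-39, -10) + 1365 = -2*(5 - 10) + 1365 = -2*(-5) + 1365 = 10 + 1365 = 1375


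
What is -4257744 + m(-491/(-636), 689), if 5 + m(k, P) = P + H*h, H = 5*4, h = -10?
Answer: -4257260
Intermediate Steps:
H = 20
m(k, P) = -205 + P (m(k, P) = -5 + (P + 20*(-10)) = -5 + (P - 200) = -5 + (-200 + P) = -205 + P)
-4257744 + m(-491/(-636), 689) = -4257744 + (-205 + 689) = -4257744 + 484 = -4257260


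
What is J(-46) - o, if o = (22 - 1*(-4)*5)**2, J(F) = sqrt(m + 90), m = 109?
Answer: -1764 + sqrt(199) ≈ -1749.9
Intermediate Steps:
J(F) = sqrt(199) (J(F) = sqrt(109 + 90) = sqrt(199))
o = 1764 (o = (22 + 4*5)**2 = (22 + 20)**2 = 42**2 = 1764)
J(-46) - o = sqrt(199) - 1*1764 = sqrt(199) - 1764 = -1764 + sqrt(199)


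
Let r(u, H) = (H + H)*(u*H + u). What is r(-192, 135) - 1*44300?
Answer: -7094540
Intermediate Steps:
r(u, H) = 2*H*(u + H*u) (r(u, H) = (2*H)*(H*u + u) = (2*H)*(u + H*u) = 2*H*(u + H*u))
r(-192, 135) - 1*44300 = 2*135*(-192)*(1 + 135) - 1*44300 = 2*135*(-192)*136 - 44300 = -7050240 - 44300 = -7094540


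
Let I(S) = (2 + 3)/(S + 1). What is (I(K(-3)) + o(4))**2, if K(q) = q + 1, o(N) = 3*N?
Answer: 49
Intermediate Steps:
K(q) = 1 + q
I(S) = 5/(1 + S)
(I(K(-3)) + o(4))**2 = (5/(1 + (1 - 3)) + 3*4)**2 = (5/(1 - 2) + 12)**2 = (5/(-1) + 12)**2 = (5*(-1) + 12)**2 = (-5 + 12)**2 = 7**2 = 49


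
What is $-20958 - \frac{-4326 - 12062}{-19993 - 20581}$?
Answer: $- \frac{425183140}{20287} \approx -20958.0$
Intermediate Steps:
$-20958 - \frac{-4326 - 12062}{-19993 - 20581} = -20958 - - \frac{16388}{-40574} = -20958 - \left(-16388\right) \left(- \frac{1}{40574}\right) = -20958 - \frac{8194}{20287} = - \frac{425183140}{20287}$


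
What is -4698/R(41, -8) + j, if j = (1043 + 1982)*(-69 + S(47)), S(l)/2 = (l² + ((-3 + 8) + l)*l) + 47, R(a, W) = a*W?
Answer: 4629111449/164 ≈ 2.8226e+7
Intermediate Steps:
R(a, W) = W*a
S(l) = 94 + 2*l² + 2*l*(5 + l) (S(l) = 2*((l² + ((-3 + 8) + l)*l) + 47) = 2*((l² + (5 + l)*l) + 47) = 2*((l² + l*(5 + l)) + 47) = 2*(47 + l² + l*(5 + l)) = 94 + 2*l² + 2*l*(5 + l))
j = 28226275 (j = (1043 + 1982)*(-69 + (94 + 4*47² + 10*47)) = 3025*(-69 + (94 + 4*2209 + 470)) = 3025*(-69 + (94 + 8836 + 470)) = 3025*(-69 + 9400) = 3025*9331 = 28226275)
-4698/R(41, -8) + j = -4698/((-8*41)) + 28226275 = -4698/(-328) + 28226275 = -4698*(-1/328) + 28226275 = 2349/164 + 28226275 = 4629111449/164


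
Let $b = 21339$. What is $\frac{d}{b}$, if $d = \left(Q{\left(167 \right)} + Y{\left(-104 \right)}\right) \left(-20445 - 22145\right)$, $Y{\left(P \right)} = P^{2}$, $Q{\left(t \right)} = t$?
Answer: $- \frac{155921990}{7113} \approx -21921.0$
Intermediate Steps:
$d = -467765970$ ($d = \left(167 + \left(-104\right)^{2}\right) \left(-20445 - 22145\right) = \left(167 + 10816\right) \left(-42590\right) = 10983 \left(-42590\right) = -467765970$)
$\frac{d}{b} = - \frac{467765970}{21339} = \left(-467765970\right) \frac{1}{21339} = - \frac{155921990}{7113}$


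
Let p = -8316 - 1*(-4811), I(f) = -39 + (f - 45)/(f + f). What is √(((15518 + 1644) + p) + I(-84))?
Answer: 3*√1186346/28 ≈ 116.70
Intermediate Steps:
I(f) = -39 + (-45 + f)/(2*f) (I(f) = -39 + (-45 + f)/((2*f)) = -39 + (-45 + f)*(1/(2*f)) = -39 + (-45 + f)/(2*f))
p = -3505 (p = -8316 + 4811 = -3505)
√(((15518 + 1644) + p) + I(-84)) = √(((15518 + 1644) - 3505) + (½)*(-45 - 77*(-84))/(-84)) = √((17162 - 3505) + (½)*(-1/84)*(-45 + 6468)) = √(13657 + (½)*(-1/84)*6423) = √(13657 - 2141/56) = √(762651/56) = 3*√1186346/28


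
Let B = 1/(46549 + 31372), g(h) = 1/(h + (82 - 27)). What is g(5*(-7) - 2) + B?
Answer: 77939/1402578 ≈ 0.055568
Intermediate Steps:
g(h) = 1/(55 + h) (g(h) = 1/(h + 55) = 1/(55 + h))
B = 1/77921 ≈ 1.2834e-5
g(5*(-7) - 2) + B = 1/(55 + (5*(-7) - 2)) + 1/77921 = 1/(55 + (-35 - 2)) + 1/77921 = 1/(55 - 37) + 1/77921 = 1/18 + 1/77921 = 77939/1402578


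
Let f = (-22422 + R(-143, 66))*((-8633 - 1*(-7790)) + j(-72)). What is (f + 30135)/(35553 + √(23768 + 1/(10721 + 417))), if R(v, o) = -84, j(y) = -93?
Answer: 8353691966804814/14078343352657 - 21095751*√2948540296930/14078343352657 ≈ 590.80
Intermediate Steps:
f = 21065616 (f = (-22422 - 84)*((-8633 - 1*(-7790)) - 93) = -22506*((-8633 + 7790) - 93) = -22506*(-843 - 93) = -22506*(-936) = 21065616)
(f + 30135)/(35553 + √(23768 + 1/(10721 + 417))) = (21065616 + 30135)/(35553 + √(23768 + 1/(10721 + 417))) = 21095751/(35553 + √(23768 + 1/11138)) = 21095751/(35553 + √(264727985/11138)) = 21095751/(35553 + √2948540296930/11138)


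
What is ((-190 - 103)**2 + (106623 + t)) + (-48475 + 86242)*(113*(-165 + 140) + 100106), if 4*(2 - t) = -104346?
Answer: 7348460175/2 ≈ 3.6742e+9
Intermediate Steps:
t = 52177/2 (t = 2 - 1/4*(-104346) = 2 + 52173/2 = 52177/2 ≈ 26089.)
((-190 - 103)**2 + (106623 + t)) + (-48475 + 86242)*(113*(-165 + 140) + 100106) = ((-190 - 103)**2 + (106623 + 52177/2)) + (-48475 + 86242)*(113*(-165 + 140) + 100106) = ((-293)**2 + 265423/2) + 37767*(113*(-25) + 100106) = (85849 + 265423/2) + 37767*(-2825 + 100106) = 437121/2 + 37767*97281 = 437121/2 + 3674011527 = 7348460175/2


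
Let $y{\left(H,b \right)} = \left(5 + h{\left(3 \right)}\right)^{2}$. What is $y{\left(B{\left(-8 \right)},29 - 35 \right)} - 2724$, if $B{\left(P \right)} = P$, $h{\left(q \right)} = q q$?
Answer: $-2528$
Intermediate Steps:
$h{\left(q \right)} = q^{2}$
$y{\left(H,b \right)} = 196$ ($y{\left(H,b \right)} = \left(5 + 3^{2}\right)^{2} = \left(5 + 9\right)^{2} = 14^{2} = 196$)
$y{\left(B{\left(-8 \right)},29 - 35 \right)} - 2724 = 196 - 2724 = -2528$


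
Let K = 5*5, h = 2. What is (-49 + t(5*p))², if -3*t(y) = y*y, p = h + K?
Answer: 37503376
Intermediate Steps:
K = 25
p = 27 (p = 2 + 25 = 27)
t(y) = -y²/3 (t(y) = -y*y/3 = -y²/3)
(-49 + t(5*p))² = (-49 - (5*27)²/3)² = (-49 - ⅓*135²)² = (-49 - ⅓*18225)² = (-49 - 6075)² = (-6124)² = 37503376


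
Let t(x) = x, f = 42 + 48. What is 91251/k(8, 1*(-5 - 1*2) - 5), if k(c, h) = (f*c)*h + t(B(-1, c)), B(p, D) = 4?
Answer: -91251/8636 ≈ -10.566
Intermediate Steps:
f = 90
k(c, h) = 4 + 90*c*h (k(c, h) = (90*c)*h + 4 = 90*c*h + 4 = 4 + 90*c*h)
91251/k(8, 1*(-5 - 1*2) - 5) = 91251/(4 + 90*8*(1*(-5 - 1*2) - 5)) = 91251/(4 + 90*8*(1*(-5 - 2) - 5)) = 91251/(4 + 90*8*(1*(-7) - 5)) = 91251/(4 + 90*8*(-7 - 5)) = 91251/(4 + 90*8*(-12)) = 91251/(4 - 8640) = 91251/(-8636) = 91251*(-1/8636) = -91251/8636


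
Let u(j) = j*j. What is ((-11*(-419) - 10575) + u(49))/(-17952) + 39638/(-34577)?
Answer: -588314371/620726304 ≈ -0.94778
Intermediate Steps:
u(j) = j**2
((-11*(-419) - 10575) + u(49))/(-17952) + 39638/(-34577) = ((-11*(-419) - 10575) + 49**2)/(-17952) + 39638/(-34577) = ((4609 - 10575) + 2401)*(-1/17952) + 39638*(-1/34577) = (-5966 + 2401)*(-1/17952) - 39638/34577 = -3565*(-1/17952) - 39638/34577 = 3565/17952 - 39638/34577 = -588314371/620726304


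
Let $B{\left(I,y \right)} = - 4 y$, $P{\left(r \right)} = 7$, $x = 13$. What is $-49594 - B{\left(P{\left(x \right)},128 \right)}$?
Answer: $-49082$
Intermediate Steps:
$-49594 - B{\left(P{\left(x \right)},128 \right)} = -49594 - \left(-4\right) 128 = -49594 - -512 = -49594 + 512 = -49082$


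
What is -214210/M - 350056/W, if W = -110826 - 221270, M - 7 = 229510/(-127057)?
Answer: -1129798246551667/27393312168 ≈ -41244.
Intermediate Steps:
M = 659889/127057 (M = 7 + 229510/(-127057) = 7 + 229510*(-1/127057) = 7 - 229510/127057 = 659889/127057 ≈ 5.1936)
W = -332096
-214210/M - 350056/W = -214210/659889/127057 - 350056/(-332096) = -214210*127057/659889 - 350056*(-1/332096) = -27216879970/659889 + 43757/41512 = -1129798246551667/27393312168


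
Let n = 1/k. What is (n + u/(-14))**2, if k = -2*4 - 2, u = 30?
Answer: 24649/4900 ≈ 5.0304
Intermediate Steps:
k = -10 (k = -8 - 2 = -10)
n = -1/10 (n = 1/(-10) = -1/10 ≈ -0.10000)
(n + u/(-14))**2 = (-1/10 + 30/(-14))**2 = (-1/10 + 30*(-1/14))**2 = (-1/10 - 15/7)**2 = (-157/70)**2 = 24649/4900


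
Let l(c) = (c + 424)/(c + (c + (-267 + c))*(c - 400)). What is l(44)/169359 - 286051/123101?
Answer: -85812793165029/36929221881442 ≈ -2.3237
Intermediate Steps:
l(c) = (424 + c)/(c + (-400 + c)*(-267 + 2*c)) (l(c) = (424 + c)/(c + (-267 + 2*c)*(-400 + c)) = (424 + c)/(c + (-400 + c)*(-267 + 2*c)))
l(44)/169359 - 286051/123101 = ((424 + 44)/(2*(53400 + 44² - 533*44)))/169359 - 286051/123101 = ((½)*468/(53400 + 1936 - 23452))*(1/169359) - 286051*1/123101 = ((½)*468/31884)*(1/169359) - 286051/123101 = ((½)*(1/31884)*468)*(1/169359) - 286051/123101 = (39/5314)*(1/169359) - 286051/123101 = 13/299991242 - 286051/123101 = -85812793165029/36929221881442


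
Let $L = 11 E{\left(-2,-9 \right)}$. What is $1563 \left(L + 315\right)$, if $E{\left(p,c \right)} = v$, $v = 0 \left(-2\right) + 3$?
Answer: $543924$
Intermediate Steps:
$v = 3$ ($v = 0 + 3 = 3$)
$E{\left(p,c \right)} = 3$
$L = 33$ ($L = 11 \cdot 3 = 33$)
$1563 \left(L + 315\right) = 1563 \left(33 + 315\right) = 1563 \cdot 348 = 543924$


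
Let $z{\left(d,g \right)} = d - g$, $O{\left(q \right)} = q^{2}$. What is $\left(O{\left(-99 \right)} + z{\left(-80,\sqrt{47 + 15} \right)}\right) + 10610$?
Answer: $20331 - \sqrt{62} \approx 20323.0$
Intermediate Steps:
$\left(O{\left(-99 \right)} + z{\left(-80,\sqrt{47 + 15} \right)}\right) + 10610 = \left(\left(-99\right)^{2} - \left(80 + \sqrt{47 + 15}\right)\right) + 10610 = \left(9801 - \left(80 + \sqrt{62}\right)\right) + 10610 = \left(9721 - \sqrt{62}\right) + 10610 = 20331 - \sqrt{62}$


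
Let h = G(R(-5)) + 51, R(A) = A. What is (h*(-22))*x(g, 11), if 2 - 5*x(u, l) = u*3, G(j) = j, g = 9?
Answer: 5060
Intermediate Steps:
x(u, l) = ⅖ - 3*u/5 (x(u, l) = ⅖ - u*3/5 = ⅖ - 3*u/5)
h = 46 (h = -5 + 51 = 46)
(h*(-22))*x(g, 11) = (46*(-22))*(⅖ - ⅗*9) = -1012*(⅖ - 27/5) = -1012*(-5) = 5060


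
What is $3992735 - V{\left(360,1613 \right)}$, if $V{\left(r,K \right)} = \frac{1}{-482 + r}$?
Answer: $\frac{487113671}{122} \approx 3.9927 \cdot 10^{6}$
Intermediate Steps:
$3992735 - V{\left(360,1613 \right)} = 3992735 - \frac{1}{-482 + 360} = 3992735 - \frac{1}{-122} = 3992735 - - \frac{1}{122} = 3992735 + \frac{1}{122} = \frac{487113671}{122}$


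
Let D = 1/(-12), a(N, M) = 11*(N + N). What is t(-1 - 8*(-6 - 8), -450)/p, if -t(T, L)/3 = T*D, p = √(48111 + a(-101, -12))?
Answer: 111*√45889/183556 ≈ 0.12954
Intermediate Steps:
a(N, M) = 22*N (a(N, M) = 11*(2*N) = 22*N)
D = -1/12 ≈ -0.083333
p = √45889 (p = √(48111 + 22*(-101)) = √(48111 - 2222) = √45889 ≈ 214.22)
t(T, L) = T/4 (t(T, L) = -3*T*(-1)/12 = -(-1)*T/4 = T/4)
t(-1 - 8*(-6 - 8), -450)/p = ((-1 - 8*(-6 - 8))/4)/(√45889) = ((-1 - 8*(-14))/4)*(√45889/45889) = ((-1 - 1*(-112))/4)*(√45889/45889) = ((-1 + 112)/4)*(√45889/45889) = ((¼)*111)*(√45889/45889) = 111*(√45889/45889)/4 = 111*√45889/183556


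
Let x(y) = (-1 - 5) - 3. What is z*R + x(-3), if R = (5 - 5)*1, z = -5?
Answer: -9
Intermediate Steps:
x(y) = -9 (x(y) = -6 - 3 = -9)
R = 0 (R = 0*1 = 0)
z*R + x(-3) = -5*0 - 9 = 0 - 9 = -9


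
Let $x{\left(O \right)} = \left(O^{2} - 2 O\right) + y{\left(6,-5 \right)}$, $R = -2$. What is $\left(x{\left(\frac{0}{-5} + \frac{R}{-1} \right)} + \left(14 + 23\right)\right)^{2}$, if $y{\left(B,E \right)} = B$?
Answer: $1849$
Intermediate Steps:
$x{\left(O \right)} = 6 + O^{2} - 2 O$ ($x{\left(O \right)} = \left(O^{2} - 2 O\right) + 6 = 6 + O^{2} - 2 O$)
$\left(x{\left(\frac{0}{-5} + \frac{R}{-1} \right)} + \left(14 + 23\right)\right)^{2} = \left(\left(6 + \left(\frac{0}{-5} - \frac{2}{-1}\right)^{2} - 2 \left(\frac{0}{-5} - \frac{2}{-1}\right)\right) + \left(14 + 23\right)\right)^{2} = \left(\left(6 + \left(0 \left(- \frac{1}{5}\right) - -2\right)^{2} - 2 \left(0 \left(- \frac{1}{5}\right) - -2\right)\right) + 37\right)^{2} = \left(\left(6 + \left(0 + 2\right)^{2} - 2 \left(0 + 2\right)\right) + 37\right)^{2} = \left(\left(6 + 2^{2} - 4\right) + 37\right)^{2} = \left(\left(6 + 4 - 4\right) + 37\right)^{2} = \left(6 + 37\right)^{2} = 43^{2} = 1849$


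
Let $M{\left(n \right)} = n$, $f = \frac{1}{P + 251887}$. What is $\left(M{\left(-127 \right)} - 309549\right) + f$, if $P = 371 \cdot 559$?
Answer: $- \frac{142226754575}{459276} \approx -3.0968 \cdot 10^{5}$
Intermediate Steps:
$P = 207389$
$f = \frac{1}{459276}$ ($f = \frac{1}{207389 + 251887} = \frac{1}{459276} \approx 2.1773 \cdot 10^{-6}$)
$\left(M{\left(-127 \right)} - 309549\right) + f = \left(-127 - 309549\right) + \frac{1}{459276} = -309676 + \frac{1}{459276} = - \frac{142226754575}{459276}$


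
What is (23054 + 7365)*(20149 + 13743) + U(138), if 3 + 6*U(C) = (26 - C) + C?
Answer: 6185764511/6 ≈ 1.0310e+9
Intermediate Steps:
U(C) = 23/6 (U(C) = -1/2 + ((26 - C) + C)/6 = -1/2 + (1/6)*26 = -1/2 + 13/3 = 23/6)
(23054 + 7365)*(20149 + 13743) + U(138) = (23054 + 7365)*(20149 + 13743) + 23/6 = 30419*33892 + 23/6 = 1030960748 + 23/6 = 6185764511/6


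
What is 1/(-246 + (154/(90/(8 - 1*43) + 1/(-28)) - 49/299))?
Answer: -21827/6662307 ≈ -0.0032762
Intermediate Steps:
1/(-246 + (154/(90/(8 - 1*43) + 1/(-28)) - 49/299)) = 1/(-246 + (154/(90/(8 - 43) + 1*(-1/28)) - 49*1/299)) = 1/(-246 + (154/(90/(-35) - 1/28) - 49/299)) = 1/(-246 + (154/(90*(-1/35) - 1/28) - 49/299)) = 1/(-246 + (154/(-18/7 - 1/28) - 49/299)) = 1/(-246 + (154/(-73/28) - 49/299)) = 1/(-246 + (154*(-28/73) - 49/299)) = 1/(-246 + (-4312/73 - 49/299)) = 1/(-246 - 1292865/21827) = 1/(-6662307/21827) = -21827/6662307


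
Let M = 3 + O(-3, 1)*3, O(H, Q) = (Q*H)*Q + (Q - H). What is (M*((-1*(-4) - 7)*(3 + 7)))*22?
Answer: -3960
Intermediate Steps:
O(H, Q) = Q - H + H*Q**2 (O(H, Q) = (H*Q)*Q + (Q - H) = H*Q**2 + (Q - H) = Q - H + H*Q**2)
M = 6 (M = 3 + (1 - 1*(-3) - 3*1**2)*3 = 3 + (1 + 3 - 3*1)*3 = 3 + (1 + 3 - 3)*3 = 3 + 1*3 = 3 + 3 = 6)
(M*((-1*(-4) - 7)*(3 + 7)))*22 = (6*((-1*(-4) - 7)*(3 + 7)))*22 = (6*((4 - 7)*10))*22 = (6*(-3*10))*22 = (6*(-30))*22 = -180*22 = -3960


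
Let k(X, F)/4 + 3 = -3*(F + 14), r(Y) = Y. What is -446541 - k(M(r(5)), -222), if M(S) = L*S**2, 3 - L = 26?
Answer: -449025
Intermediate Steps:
L = -23 (L = 3 - 1*26 = 3 - 26 = -23)
M(S) = -23*S**2
k(X, F) = -180 - 12*F (k(X, F) = -12 + 4*(-3*(F + 14)) = -12 + 4*(-3*(14 + F)) = -12 + 4*(-42 - 3*F) = -12 + (-168 - 12*F) = -180 - 12*F)
-446541 - k(M(r(5)), -222) = -446541 - (-180 - 12*(-222)) = -446541 - (-180 + 2664) = -446541 - 1*2484 = -446541 - 2484 = -449025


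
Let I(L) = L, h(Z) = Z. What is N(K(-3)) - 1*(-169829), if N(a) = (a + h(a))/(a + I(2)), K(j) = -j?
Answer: 849151/5 ≈ 1.6983e+5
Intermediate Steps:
N(a) = 2*a/(2 + a) (N(a) = (a + a)/(a + 2) = (2*a)/(2 + a) = 2*a/(2 + a))
N(K(-3)) - 1*(-169829) = 2*(-1*(-3))/(2 - 1*(-3)) - 1*(-169829) = 2*3/(2 + 3) + 169829 = 2*3/5 + 169829 = 2*3*(1/5) + 169829 = 6/5 + 169829 = 849151/5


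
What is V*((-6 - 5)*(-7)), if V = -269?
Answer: -20713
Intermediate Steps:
V*((-6 - 5)*(-7)) = -269*(-6 - 5)*(-7) = -(-2959)*(-7) = -269*77 = -20713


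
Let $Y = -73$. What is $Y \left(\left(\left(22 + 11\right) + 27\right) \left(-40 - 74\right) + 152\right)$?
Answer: $488224$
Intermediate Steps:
$Y \left(\left(\left(22 + 11\right) + 27\right) \left(-40 - 74\right) + 152\right) = - 73 \left(\left(\left(22 + 11\right) + 27\right) \left(-40 - 74\right) + 152\right) = - 73 \left(\left(33 + 27\right) \left(-114\right) + 152\right) = - 73 \left(60 \left(-114\right) + 152\right) = - 73 \left(-6840 + 152\right) = \left(-73\right) \left(-6688\right) = 488224$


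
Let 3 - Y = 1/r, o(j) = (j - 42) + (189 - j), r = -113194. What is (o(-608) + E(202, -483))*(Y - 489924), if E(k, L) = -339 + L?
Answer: 37432879429275/113194 ≈ 3.3070e+8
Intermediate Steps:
o(j) = 147 (o(j) = (-42 + j) + (189 - j) = 147)
Y = 339583/113194 (Y = 3 - 1/(-113194) = 3 - 1*(-1/113194) = 3 + 1/113194 = 339583/113194 ≈ 3.0000)
(o(-608) + E(202, -483))*(Y - 489924) = (147 + (-339 - 483))*(339583/113194 - 489924) = (147 - 822)*(-55456117673/113194) = -675*(-55456117673/113194) = 37432879429275/113194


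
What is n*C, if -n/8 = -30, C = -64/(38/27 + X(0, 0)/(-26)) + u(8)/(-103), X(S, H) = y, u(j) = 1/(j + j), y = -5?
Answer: -1110637005/115669 ≈ -9601.9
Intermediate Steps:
u(j) = 1/(2*j)
X(S, H) = -5
C = -74042467/1850704 (C = -64/(38/27 - 5/(-26)) + ((1/2)/8)/(-103) = -64/(38*(1/27) - 5*(-1/26)) + ((1/2)*(1/8))*(-1/103) = -64/(38/27 + 5/26) + (1/16)*(-1/103) = -64/1123/702 - 1/1648 = -64*702/1123 - 1/1648 = -44928/1123 - 1/1648 = -74042467/1850704 ≈ -40.008)
n = 240 (n = -8*(-30) = 240)
n*C = 240*(-74042467/1850704) = -1110637005/115669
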